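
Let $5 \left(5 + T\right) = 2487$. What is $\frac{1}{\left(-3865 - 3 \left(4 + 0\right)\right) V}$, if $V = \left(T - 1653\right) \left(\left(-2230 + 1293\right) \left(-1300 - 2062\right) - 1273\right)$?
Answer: $\frac{5}{70845152058751} \approx 7.0576 \cdot 10^{-14}$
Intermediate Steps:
$T = \frac{2462}{5}$ ($T = -5 + \frac{1}{5} \cdot 2487 = -5 + \frac{2487}{5} = \frac{2462}{5} \approx 492.4$)
$V = - \frac{18273188563}{5}$ ($V = \left(\frac{2462}{5} - 1653\right) \left(\left(-2230 + 1293\right) \left(-1300 - 2062\right) - 1273\right) = - \frac{5803 \left(\left(-937\right) \left(-3362\right) - 1273\right)}{5} = - \frac{5803 \left(3150194 - 1273\right)}{5} = \left(- \frac{5803}{5}\right) 3148921 = - \frac{18273188563}{5} \approx -3.6546 \cdot 10^{9}$)
$\frac{1}{\left(-3865 - 3 \left(4 + 0\right)\right) V} = \frac{1}{\left(-3865 - 3 \left(4 + 0\right)\right) \left(- \frac{18273188563}{5}\right)} = \frac{1}{-3865 - 12} \left(- \frac{5}{18273188563}\right) = \frac{1}{-3877} \left(- \frac{5}{18273188563}\right) = \left(- \frac{1}{3877}\right) \left(- \frac{5}{18273188563}\right) = \frac{5}{70845152058751}$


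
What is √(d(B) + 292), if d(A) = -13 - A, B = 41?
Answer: √238 ≈ 15.427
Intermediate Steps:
√(d(B) + 292) = √((-13 - 1*41) + 292) = √((-13 - 41) + 292) = √(-54 + 292) = √238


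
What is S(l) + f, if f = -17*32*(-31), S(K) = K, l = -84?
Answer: 16780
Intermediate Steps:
f = 16864 (f = -544*(-31) = 16864)
S(l) + f = -84 + 16864 = 16780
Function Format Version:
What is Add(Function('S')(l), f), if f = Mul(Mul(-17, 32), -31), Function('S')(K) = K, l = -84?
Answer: 16780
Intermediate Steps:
f = 16864 (f = Mul(-544, -31) = 16864)
Add(Function('S')(l), f) = Add(-84, 16864) = 16780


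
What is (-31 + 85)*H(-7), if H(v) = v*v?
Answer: 2646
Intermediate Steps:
H(v) = v²
(-31 + 85)*H(-7) = (-31 + 85)*(-7)² = 54*49 = 2646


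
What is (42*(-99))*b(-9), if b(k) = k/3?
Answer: 12474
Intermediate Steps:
b(k) = k/3 (b(k) = k*(⅓) = k/3)
(42*(-99))*b(-9) = (42*(-99))*((⅓)*(-9)) = -4158*(-3) = 12474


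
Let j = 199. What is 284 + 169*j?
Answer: 33915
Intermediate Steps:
284 + 169*j = 284 + 169*199 = 284 + 33631 = 33915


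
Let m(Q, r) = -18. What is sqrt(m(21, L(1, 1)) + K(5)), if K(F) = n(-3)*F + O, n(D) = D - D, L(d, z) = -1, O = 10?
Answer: 2*I*sqrt(2) ≈ 2.8284*I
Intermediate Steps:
n(D) = 0
K(F) = 10 (K(F) = 0*F + 10 = 0 + 10 = 10)
sqrt(m(21, L(1, 1)) + K(5)) = sqrt(-18 + 10) = sqrt(-8) = 2*I*sqrt(2)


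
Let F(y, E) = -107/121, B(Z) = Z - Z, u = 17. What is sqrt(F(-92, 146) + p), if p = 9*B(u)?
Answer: I*sqrt(107)/11 ≈ 0.94037*I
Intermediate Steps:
B(Z) = 0
p = 0 (p = 9*0 = 0)
F(y, E) = -107/121 (F(y, E) = -107*1/121 = -107/121)
sqrt(F(-92, 146) + p) = sqrt(-107/121 + 0) = sqrt(-107/121) = I*sqrt(107)/11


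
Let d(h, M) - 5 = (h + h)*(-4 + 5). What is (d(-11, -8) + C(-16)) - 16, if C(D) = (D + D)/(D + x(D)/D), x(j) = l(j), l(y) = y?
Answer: -463/15 ≈ -30.867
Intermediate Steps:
x(j) = j
d(h, M) = 5 + 2*h (d(h, M) = 5 + (h + h)*(-4 + 5) = 5 + (2*h)*1 = 5 + 2*h)
C(D) = 2*D/(1 + D) (C(D) = (D + D)/(D + D/D) = (2*D)/(D + 1) = (2*D)/(1 + D) = 2*D/(1 + D))
(d(-11, -8) + C(-16)) - 16 = ((5 + 2*(-11)) + 2*(-16)/(1 - 16)) - 16 = ((5 - 22) + 2*(-16)/(-15)) - 16 = (-17 + 2*(-16)*(-1/15)) - 16 = (-17 + 32/15) - 16 = -223/15 - 16 = -463/15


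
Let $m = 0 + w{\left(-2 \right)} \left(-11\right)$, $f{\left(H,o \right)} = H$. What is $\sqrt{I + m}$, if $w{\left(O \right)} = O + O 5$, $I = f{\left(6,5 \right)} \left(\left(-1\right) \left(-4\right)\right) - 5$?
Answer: $\sqrt{151} \approx 12.288$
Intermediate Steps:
$I = 19$ ($I = 6 \left(\left(-1\right) \left(-4\right)\right) - 5 = 6 \cdot 4 - 5 = 24 - 5 = 19$)
$w{\left(O \right)} = 6 O$ ($w{\left(O \right)} = O + 5 O = 6 O$)
$m = 132$ ($m = 0 + 6 \left(-2\right) \left(-11\right) = 0 - -132 = 0 + 132 = 132$)
$\sqrt{I + m} = \sqrt{19 + 132} = \sqrt{151}$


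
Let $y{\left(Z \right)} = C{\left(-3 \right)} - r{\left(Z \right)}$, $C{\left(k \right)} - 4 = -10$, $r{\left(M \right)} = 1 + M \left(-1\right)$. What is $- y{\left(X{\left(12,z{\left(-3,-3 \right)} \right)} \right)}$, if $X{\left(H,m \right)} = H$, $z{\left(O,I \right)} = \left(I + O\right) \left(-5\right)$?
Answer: $-5$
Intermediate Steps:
$r{\left(M \right)} = 1 - M$
$C{\left(k \right)} = -6$ ($C{\left(k \right)} = 4 - 10 = -6$)
$z{\left(O,I \right)} = - 5 I - 5 O$
$y{\left(Z \right)} = -7 + Z$ ($y{\left(Z \right)} = -6 - \left(1 - Z\right) = -6 + \left(-1 + Z\right) = -7 + Z$)
$- y{\left(X{\left(12,z{\left(-3,-3 \right)} \right)} \right)} = - (-7 + 12) = \left(-1\right) 5 = -5$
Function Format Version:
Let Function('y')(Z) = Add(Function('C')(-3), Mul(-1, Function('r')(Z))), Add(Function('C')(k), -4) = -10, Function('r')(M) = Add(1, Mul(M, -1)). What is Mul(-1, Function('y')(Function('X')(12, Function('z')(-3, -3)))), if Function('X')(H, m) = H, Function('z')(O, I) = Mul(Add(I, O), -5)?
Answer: -5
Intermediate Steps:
Function('r')(M) = Add(1, Mul(-1, M))
Function('C')(k) = -6 (Function('C')(k) = Add(4, -10) = -6)
Function('z')(O, I) = Add(Mul(-5, I), Mul(-5, O))
Function('y')(Z) = Add(-7, Z) (Function('y')(Z) = Add(-6, Mul(-1, Add(1, Mul(-1, Z)))) = Add(-6, Add(-1, Z)) = Add(-7, Z))
Mul(-1, Function('y')(Function('X')(12, Function('z')(-3, -3)))) = Mul(-1, Add(-7, 12)) = Mul(-1, 5) = -5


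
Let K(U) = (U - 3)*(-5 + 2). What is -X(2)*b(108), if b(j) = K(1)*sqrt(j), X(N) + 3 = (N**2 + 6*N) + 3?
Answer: -576*sqrt(3) ≈ -997.66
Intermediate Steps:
X(N) = N**2 + 6*N (X(N) = -3 + ((N**2 + 6*N) + 3) = -3 + (3 + N**2 + 6*N) = N**2 + 6*N)
K(U) = 9 - 3*U (K(U) = (-3 + U)*(-3) = 9 - 3*U)
b(j) = 6*sqrt(j) (b(j) = (9 - 3*1)*sqrt(j) = (9 - 3)*sqrt(j) = 6*sqrt(j))
-X(2)*b(108) = -2*(6 + 2)*6*sqrt(108) = -2*8*6*(6*sqrt(3)) = -16*36*sqrt(3) = -576*sqrt(3)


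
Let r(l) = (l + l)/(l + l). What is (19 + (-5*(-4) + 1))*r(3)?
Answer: 40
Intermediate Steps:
r(l) = 1 (r(l) = (2*l)/((2*l)) = (2*l)*(1/(2*l)) = 1)
(19 + (-5*(-4) + 1))*r(3) = (19 + (-5*(-4) + 1))*1 = (19 + (20 + 1))*1 = (19 + 21)*1 = 40*1 = 40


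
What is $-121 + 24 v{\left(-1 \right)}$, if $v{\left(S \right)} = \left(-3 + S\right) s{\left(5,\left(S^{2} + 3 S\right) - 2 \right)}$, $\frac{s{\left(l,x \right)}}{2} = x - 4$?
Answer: $1415$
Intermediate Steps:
$s{\left(l,x \right)} = -8 + 2 x$ ($s{\left(l,x \right)} = 2 \left(x - 4\right) = 2 \left(-4 + x\right) = -8 + 2 x$)
$v{\left(S \right)} = \left(-3 + S\right) \left(-12 + 2 S^{2} + 6 S\right)$ ($v{\left(S \right)} = \left(-3 + S\right) \left(-8 + 2 \left(\left(S^{2} + 3 S\right) - 2\right)\right) = \left(-3 + S\right) \left(-8 + 2 \left(-2 + S^{2} + 3 S\right)\right) = \left(-3 + S\right) \left(-8 + \left(-4 + 2 S^{2} + 6 S\right)\right) = \left(-3 + S\right) \left(-12 + 2 S^{2} + 6 S\right)$)
$-121 + 24 v{\left(-1 \right)} = -121 + 24 \left(36 - -30 + 2 \left(-1\right)^{3}\right) = -121 + 24 \left(36 + 30 + 2 \left(-1\right)\right) = -121 + 24 \left(36 + 30 - 2\right) = -121 + 24 \cdot 64 = -121 + 1536 = 1415$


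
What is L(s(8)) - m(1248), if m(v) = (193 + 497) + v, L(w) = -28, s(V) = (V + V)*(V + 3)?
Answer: -1966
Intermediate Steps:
s(V) = 2*V*(3 + V) (s(V) = (2*V)*(3 + V) = 2*V*(3 + V))
m(v) = 690 + v
L(s(8)) - m(1248) = -28 - (690 + 1248) = -28 - 1*1938 = -28 - 1938 = -1966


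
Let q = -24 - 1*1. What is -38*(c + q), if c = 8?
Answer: 646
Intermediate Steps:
q = -25 (q = -24 - 1 = -25)
-38*(c + q) = -38*(8 - 25) = -38*(-17) = 646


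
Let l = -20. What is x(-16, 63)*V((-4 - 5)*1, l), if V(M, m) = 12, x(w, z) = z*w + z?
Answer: -11340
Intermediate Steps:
x(w, z) = z + w*z (x(w, z) = w*z + z = z + w*z)
x(-16, 63)*V((-4 - 5)*1, l) = (63*(1 - 16))*12 = (63*(-15))*12 = -945*12 = -11340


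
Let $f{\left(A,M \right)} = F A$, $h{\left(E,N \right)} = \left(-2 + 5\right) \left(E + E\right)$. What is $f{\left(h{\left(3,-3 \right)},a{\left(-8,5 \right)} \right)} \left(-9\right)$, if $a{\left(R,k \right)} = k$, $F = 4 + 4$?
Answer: $-1296$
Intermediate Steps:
$F = 8$
$h{\left(E,N \right)} = 6 E$ ($h{\left(E,N \right)} = 3 \cdot 2 E = 6 E$)
$f{\left(A,M \right)} = 8 A$
$f{\left(h{\left(3,-3 \right)},a{\left(-8,5 \right)} \right)} \left(-9\right) = 8 \cdot 6 \cdot 3 \left(-9\right) = 8 \cdot 18 \left(-9\right) = 144 \left(-9\right) = -1296$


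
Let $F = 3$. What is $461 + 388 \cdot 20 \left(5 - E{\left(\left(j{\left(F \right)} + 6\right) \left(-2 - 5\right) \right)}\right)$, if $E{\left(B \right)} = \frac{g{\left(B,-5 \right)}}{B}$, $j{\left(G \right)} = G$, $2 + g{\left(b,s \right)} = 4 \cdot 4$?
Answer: $\frac{368869}{9} \approx 40985.0$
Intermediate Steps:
$g{\left(b,s \right)} = 14$ ($g{\left(b,s \right)} = -2 + 4 \cdot 4 = -2 + 16 = 14$)
$E{\left(B \right)} = \frac{14}{B}$
$461 + 388 \cdot 20 \left(5 - E{\left(\left(j{\left(F \right)} + 6\right) \left(-2 - 5\right) \right)}\right) = 461 + 388 \cdot 20 \left(5 - \frac{14}{\left(3 + 6\right) \left(-2 - 5\right)}\right) = 461 + 388 \cdot 20 \left(5 - \frac{14}{9 \left(-7\right)}\right) = 461 + 388 \cdot 20 \left(5 - \frac{14}{-63}\right) = 461 + 388 \cdot 20 \left(5 - 14 \left(- \frac{1}{63}\right)\right) = 461 + 388 \cdot 20 \left(5 - - \frac{2}{9}\right) = 461 + 388 \cdot 20 \left(5 + \frac{2}{9}\right) = 461 + 388 \cdot 20 \cdot \frac{47}{9} = 461 + 388 \cdot \frac{940}{9} = 461 + \frac{364720}{9} = \frac{368869}{9}$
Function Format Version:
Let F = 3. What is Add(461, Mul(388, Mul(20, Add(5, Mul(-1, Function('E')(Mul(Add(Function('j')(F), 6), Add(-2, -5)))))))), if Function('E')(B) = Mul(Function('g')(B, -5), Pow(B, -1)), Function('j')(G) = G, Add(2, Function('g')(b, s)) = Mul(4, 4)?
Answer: Rational(368869, 9) ≈ 40985.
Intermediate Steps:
Function('g')(b, s) = 14 (Function('g')(b, s) = Add(-2, Mul(4, 4)) = Add(-2, 16) = 14)
Function('E')(B) = Mul(14, Pow(B, -1))
Add(461, Mul(388, Mul(20, Add(5, Mul(-1, Function('E')(Mul(Add(Function('j')(F), 6), Add(-2, -5)))))))) = Add(461, Mul(388, Mul(20, Add(5, Mul(-1, Mul(14, Pow(Mul(Add(3, 6), Add(-2, -5)), -1))))))) = Add(461, Mul(388, Mul(20, Add(5, Mul(-1, Mul(14, Pow(Mul(9, -7), -1))))))) = Add(461, Mul(388, Mul(20, Add(5, Mul(-1, Mul(14, Pow(-63, -1))))))) = Add(461, Mul(388, Mul(20, Add(5, Mul(-1, Mul(14, Rational(-1, 63))))))) = Add(461, Mul(388, Mul(20, Add(5, Mul(-1, Rational(-2, 9)))))) = Add(461, Mul(388, Mul(20, Add(5, Rational(2, 9))))) = Add(461, Mul(388, Mul(20, Rational(47, 9)))) = Add(461, Mul(388, Rational(940, 9))) = Add(461, Rational(364720, 9)) = Rational(368869, 9)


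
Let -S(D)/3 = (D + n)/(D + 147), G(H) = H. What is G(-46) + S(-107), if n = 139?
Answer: -242/5 ≈ -48.400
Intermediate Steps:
S(D) = -3*(139 + D)/(147 + D) (S(D) = -3*(D + 139)/(D + 147) = -3*(139 + D)/(147 + D))
G(-46) + S(-107) = -46 + 3*(-139 - 1*(-107))/(147 - 107) = -46 + 3*(-139 + 107)/40 = -46 + 3*(1/40)*(-32) = -46 - 12/5 = -242/5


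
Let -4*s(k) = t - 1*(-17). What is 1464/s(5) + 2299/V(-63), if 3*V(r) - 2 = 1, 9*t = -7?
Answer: 141475/73 ≈ 1938.0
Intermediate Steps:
t = -7/9 (t = (1/9)*(-7) = -7/9 ≈ -0.77778)
s(k) = -73/18 (s(k) = -(-7/9 - 1*(-17))/4 = -(-7/9 + 17)/4 = -1/4*146/9 = -73/18)
V(r) = 1 (V(r) = 2/3 + (1/3)*1 = 2/3 + 1/3 = 1)
1464/s(5) + 2299/V(-63) = 1464/(-73/18) + 2299/1 = 1464*(-18/73) + 2299*1 = -26352/73 + 2299 = 141475/73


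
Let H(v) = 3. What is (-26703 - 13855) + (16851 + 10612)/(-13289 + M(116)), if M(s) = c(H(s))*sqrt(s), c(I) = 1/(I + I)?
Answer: -64465263736543/1589377660 - 82389*sqrt(29)/1589377660 ≈ -40560.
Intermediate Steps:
c(I) = 1/(2*I)
M(s) = sqrt(s)/6 (M(s) = ((1/2)/3)*sqrt(s) = ((1/2)*(1/3))*sqrt(s) = sqrt(s)/6)
(-26703 - 13855) + (16851 + 10612)/(-13289 + M(116)) = (-26703 - 13855) + (16851 + 10612)/(-13289 + sqrt(116)/6) = -40558 + 27463/(-13289 + (2*sqrt(29))/6) = -40558 + 27463/(-13289 + sqrt(29)/3)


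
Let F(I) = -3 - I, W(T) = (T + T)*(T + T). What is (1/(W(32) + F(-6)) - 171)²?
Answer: 491300061184/16801801 ≈ 29241.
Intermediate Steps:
W(T) = 4*T² (W(T) = (2*T)*(2*T) = 4*T²)
(1/(W(32) + F(-6)) - 171)² = (1/(4*32² + (-3 - 1*(-6))) - 171)² = (1/(4*1024 + (-3 + 6)) - 171)² = (1/(4096 + 3) - 171)² = (1/4099 - 171)² = (-700928/4099)² = 491300061184/16801801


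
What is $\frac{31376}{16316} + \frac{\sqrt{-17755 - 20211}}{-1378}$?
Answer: $\frac{7844}{4079} - \frac{i \sqrt{37966}}{1378} \approx 1.923 - 0.1414 i$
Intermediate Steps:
$\frac{31376}{16316} + \frac{\sqrt{-17755 - 20211}}{-1378} = 31376 \cdot \frac{1}{16316} + \sqrt{-37966} \left(- \frac{1}{1378}\right) = \frac{7844}{4079} + i \sqrt{37966} \left(- \frac{1}{1378}\right) = \frac{7844}{4079} - \frac{i \sqrt{37966}}{1378}$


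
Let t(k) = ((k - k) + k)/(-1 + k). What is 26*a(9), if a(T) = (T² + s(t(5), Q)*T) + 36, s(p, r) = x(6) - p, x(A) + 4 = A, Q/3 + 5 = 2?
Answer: 6435/2 ≈ 3217.5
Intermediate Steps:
Q = -9 (Q = -15 + 3*2 = -15 + 6 = -9)
x(A) = -4 + A
t(k) = k/(-1 + k) (t(k) = (0 + k)/(-1 + k) = k/(-1 + k))
s(p, r) = 2 - p (s(p, r) = (-4 + 6) - p = 2 - p)
a(T) = 36 + T² + 3*T/4 (a(T) = (T² + (2 - 5/(-1 + 5))*T) + 36 = (T² + (2 - 5/4)*T) + 36 = (T² + 3*T/4) + 36 = 36 + T² + 3*T/4)
26*a(9) = 26*(36 + 9² + (¾)*9) = 26*(36 + 81 + 27/4) = 26*(495/4) = 6435/2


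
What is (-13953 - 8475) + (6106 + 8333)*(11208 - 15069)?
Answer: -55771407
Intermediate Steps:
(-13953 - 8475) + (6106 + 8333)*(11208 - 15069) = -22428 + 14439*(-3861) = -22428 - 55748979 = -55771407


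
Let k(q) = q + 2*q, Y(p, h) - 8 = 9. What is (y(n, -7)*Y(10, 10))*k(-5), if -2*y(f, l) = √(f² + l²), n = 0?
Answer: 1785/2 ≈ 892.50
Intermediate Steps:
Y(p, h) = 17 (Y(p, h) = 8 + 9 = 17)
k(q) = 3*q
y(f, l) = -√(f² + l²)/2
(y(n, -7)*Y(10, 10))*k(-5) = (-√(0² + (-7)²)/2*17)*(3*(-5)) = (-√(0 + 49)/2*17)*(-15) = (-√49/2*17)*(-15) = (-½*7*17)*(-15) = -7/2*17*(-15) = -119/2*(-15) = 1785/2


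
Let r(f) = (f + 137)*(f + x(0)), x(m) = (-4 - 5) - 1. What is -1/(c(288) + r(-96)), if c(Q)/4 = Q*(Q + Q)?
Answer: -1/659206 ≈ -1.5170e-6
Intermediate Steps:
x(m) = -10 (x(m) = -9 - 1 = -10)
c(Q) = 8*Q² (c(Q) = 4*(Q*(Q + Q)) = 4*(Q*(2*Q)) = 4*(2*Q²) = 8*Q²)
r(f) = (-10 + f)*(137 + f) (r(f) = (f + 137)*(f - 10) = (137 + f)*(-10 + f) = (-10 + f)*(137 + f))
-1/(c(288) + r(-96)) = -1/(8*288² + (-1370 + (-96)² + 127*(-96))) = -1/(8*82944 + (-1370 + 9216 - 12192)) = -1/(663552 - 4346) = -1/659206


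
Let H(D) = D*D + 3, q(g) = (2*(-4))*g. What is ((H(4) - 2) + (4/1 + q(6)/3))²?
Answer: 25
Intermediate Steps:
q(g) = -8*g
H(D) = 3 + D² (H(D) = D² + 3 = 3 + D²)
((H(4) - 2) + (4/1 + q(6)/3))² = (((3 + 4²) - 2) + (4/1 - 8*6/3))² = (((3 + 16) - 2) + (4*1 - 48*⅓))² = ((19 - 2) + (4 - 16))² = (17 - 12)² = 5² = 25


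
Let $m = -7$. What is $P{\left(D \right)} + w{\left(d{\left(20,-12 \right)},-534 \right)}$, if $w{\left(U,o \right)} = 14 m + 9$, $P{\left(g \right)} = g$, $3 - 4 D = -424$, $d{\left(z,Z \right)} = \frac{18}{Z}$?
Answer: $\frac{71}{4} \approx 17.75$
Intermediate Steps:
$D = \frac{427}{4}$ ($D = \frac{3}{4} - -106 = \frac{3}{4} + 106 = \frac{427}{4} \approx 106.75$)
$w{\left(U,o \right)} = -89$ ($w{\left(U,o \right)} = 14 \left(-7\right) + 9 = -98 + 9 = -89$)
$P{\left(D \right)} + w{\left(d{\left(20,-12 \right)},-534 \right)} = \frac{427}{4} - 89 = \frac{71}{4}$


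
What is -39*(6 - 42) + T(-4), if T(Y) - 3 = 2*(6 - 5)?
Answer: 1409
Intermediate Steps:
T(Y) = 5 (T(Y) = 3 + 2*(6 - 5) = 3 + 2*1 = 3 + 2 = 5)
-39*(6 - 42) + T(-4) = -39*(6 - 42) + 5 = -39*(-36) + 5 = 1404 + 5 = 1409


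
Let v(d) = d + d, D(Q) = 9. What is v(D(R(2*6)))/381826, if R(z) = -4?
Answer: 9/190913 ≈ 4.7142e-5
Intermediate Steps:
v(d) = 2*d
v(D(R(2*6)))/381826 = (2*9)/381826 = 18*(1/381826) = 9/190913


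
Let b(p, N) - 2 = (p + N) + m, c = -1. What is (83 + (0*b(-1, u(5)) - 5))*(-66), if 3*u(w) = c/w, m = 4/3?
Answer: -5148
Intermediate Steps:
m = 4/3 (m = 4*(1/3) = 4/3 ≈ 1.3333)
u(w) = -1/(3*w) (u(w) = (-1/w)/3 = -1/(3*w))
b(p, N) = 10/3 + N + p (b(p, N) = 2 + ((p + N) + 4/3) = 2 + ((N + p) + 4/3) = 2 + (4/3 + N + p) = 10/3 + N + p)
(83 + (0*b(-1, u(5)) - 5))*(-66) = (83 + (0*(10/3 - 1/3/5 - 1) - 5))*(-66) = (83 + (0*(10/3 - 1/3*1/5 - 1) - 5))*(-66) = (83 + (0*(10/3 - 1/15 - 1) - 5))*(-66) = (83 + (0*(34/15) - 5))*(-66) = (83 + (0 - 5))*(-66) = (83 - 5)*(-66) = 78*(-66) = -5148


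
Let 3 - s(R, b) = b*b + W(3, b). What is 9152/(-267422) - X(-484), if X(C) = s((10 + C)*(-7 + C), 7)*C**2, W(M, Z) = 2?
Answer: 1503484988192/133711 ≈ 1.1244e+7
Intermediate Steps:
s(R, b) = 1 - b**2 (s(R, b) = 3 - (b*b + 2) = 3 - (b**2 + 2) = 3 - (2 + b**2) = 3 + (-2 - b**2) = 1 - b**2)
X(C) = -48*C**2 (X(C) = (1 - 1*7**2)*C**2 = (1 - 1*49)*C**2 = (1 - 49)*C**2 = -48*C**2)
9152/(-267422) - X(-484) = 9152/(-267422) - (-48)*(-484)**2 = 9152*(-1/267422) - (-48)*234256 = -4576/133711 - 1*(-11244288) = -4576/133711 + 11244288 = 1503484988192/133711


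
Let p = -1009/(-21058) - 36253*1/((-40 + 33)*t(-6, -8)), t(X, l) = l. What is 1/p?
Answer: -84232/54525655 ≈ -0.0015448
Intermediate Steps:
p = -54525655/84232 (p = -1009/(-21058) - 36253*(-1/(8*(-40 + 33))) = -1009*(-1/21058) - 36253/((-7*(-8))) = 1009/21058 - 36253/56 = 1009/21058 - 36253*1/56 = 1009/21058 - 5179/8 = -54525655/84232 ≈ -647.33)
1/p = 1/(-54525655/84232) = -84232/54525655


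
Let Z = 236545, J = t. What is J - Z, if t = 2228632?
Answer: 1992087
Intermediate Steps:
J = 2228632
J - Z = 2228632 - 1*236545 = 2228632 - 236545 = 1992087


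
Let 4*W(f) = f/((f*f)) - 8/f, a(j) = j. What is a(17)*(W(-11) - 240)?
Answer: -179401/44 ≈ -4077.3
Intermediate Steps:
W(f) = -7/(4*f) (W(f) = (f/((f*f)) - 8/f)/4 = (f/(f**2) - 8/f)/4 = (f/f**2 - 8/f)/4 = (1/f - 8/f)/4 = (-7/f)/4 = -7/(4*f))
a(17)*(W(-11) - 240) = 17*(-7/4/(-11) - 240) = 17*(-7/4*(-1/11) - 240) = 17*(7/44 - 240) = 17*(-10553/44) = -179401/44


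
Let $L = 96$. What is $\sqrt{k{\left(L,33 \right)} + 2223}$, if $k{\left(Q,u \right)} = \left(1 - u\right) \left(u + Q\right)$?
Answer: $i \sqrt{1905} \approx 43.646 i$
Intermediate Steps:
$k{\left(Q,u \right)} = \left(1 - u\right) \left(Q + u\right)$
$\sqrt{k{\left(L,33 \right)} + 2223} = \sqrt{\left(96 + 33 - 33^{2} - 96 \cdot 33\right) + 2223} = \sqrt{\left(96 + 33 - 1089 - 3168\right) + 2223} = \sqrt{-4128 + 2223} = \sqrt{-1905} = i \sqrt{1905}$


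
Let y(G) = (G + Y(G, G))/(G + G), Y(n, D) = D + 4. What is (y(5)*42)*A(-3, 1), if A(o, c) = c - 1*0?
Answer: 294/5 ≈ 58.800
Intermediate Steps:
A(o, c) = c (A(o, c) = c + 0 = c)
Y(n, D) = 4 + D
y(G) = (4 + 2*G)/(2*G) (y(G) = (G + (4 + G))/(G + G) = (4 + 2*G)/((2*G)) = (4 + 2*G)*(1/(2*G)) = (4 + 2*G)/(2*G))
(y(5)*42)*A(-3, 1) = (((2 + 5)/5)*42)*1 = (((1/5)*7)*42)*1 = ((7/5)*42)*1 = (294/5)*1 = 294/5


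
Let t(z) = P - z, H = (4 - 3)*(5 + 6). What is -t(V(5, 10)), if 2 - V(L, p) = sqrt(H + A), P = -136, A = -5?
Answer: 138 - sqrt(6) ≈ 135.55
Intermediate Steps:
H = 11 (H = 1*11 = 11)
V(L, p) = 2 - sqrt(6) (V(L, p) = 2 - sqrt(11 - 5) = 2 - sqrt(6))
t(z) = -136 - z
-t(V(5, 10)) = -(-136 - (2 - sqrt(6))) = -(-136 + (-2 + sqrt(6))) = -(-138 + sqrt(6)) = 138 - sqrt(6)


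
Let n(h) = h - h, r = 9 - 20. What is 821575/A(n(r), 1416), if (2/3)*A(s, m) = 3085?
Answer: 328630/1851 ≈ 177.54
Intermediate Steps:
r = -11
n(h) = 0
A(s, m) = 9255/2 (A(s, m) = (3/2)*3085 = 9255/2)
821575/A(n(r), 1416) = 821575/(9255/2) = 821575*(2/9255) = 328630/1851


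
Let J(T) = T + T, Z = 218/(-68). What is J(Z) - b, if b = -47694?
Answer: 810689/17 ≈ 47688.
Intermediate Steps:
Z = -109/34 (Z = 218*(-1/68) = -109/34 ≈ -3.2059)
J(T) = 2*T
J(Z) - b = 2*(-109/34) - 1*(-47694) = -109/17 + 47694 = 810689/17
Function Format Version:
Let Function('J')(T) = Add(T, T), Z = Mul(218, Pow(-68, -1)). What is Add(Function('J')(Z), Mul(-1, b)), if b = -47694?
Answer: Rational(810689, 17) ≈ 47688.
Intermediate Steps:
Z = Rational(-109, 34) (Z = Mul(218, Rational(-1, 68)) = Rational(-109, 34) ≈ -3.2059)
Function('J')(T) = Mul(2, T)
Add(Function('J')(Z), Mul(-1, b)) = Add(Mul(2, Rational(-109, 34)), Mul(-1, -47694)) = Add(Rational(-109, 17), 47694) = Rational(810689, 17)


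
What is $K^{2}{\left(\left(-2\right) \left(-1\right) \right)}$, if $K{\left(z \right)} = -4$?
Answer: $16$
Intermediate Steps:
$K^{2}{\left(\left(-2\right) \left(-1\right) \right)} = \left(-4\right)^{2} = 16$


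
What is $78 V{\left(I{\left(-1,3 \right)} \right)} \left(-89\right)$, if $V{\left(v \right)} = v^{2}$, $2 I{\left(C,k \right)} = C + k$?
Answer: $-6942$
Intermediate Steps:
$I{\left(C,k \right)} = \frac{C}{2} + \frac{k}{2}$ ($I{\left(C,k \right)} = \frac{C + k}{2} = \frac{C}{2} + \frac{k}{2}$)
$78 V{\left(I{\left(-1,3 \right)} \right)} \left(-89\right) = 78 \left(\frac{1}{2} \left(-1\right) + \frac{1}{2} \cdot 3\right)^{2} \left(-89\right) = 78 \left(- \frac{1}{2} + \frac{3}{2}\right)^{2} \left(-89\right) = 78 \cdot 1^{2} \left(-89\right) = 78 \cdot 1 \left(-89\right) = 78 \left(-89\right) = -6942$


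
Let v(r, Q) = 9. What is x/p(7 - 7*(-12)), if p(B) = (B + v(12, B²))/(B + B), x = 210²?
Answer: 80262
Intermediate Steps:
x = 44100
p(B) = (9 + B)/(2*B) (p(B) = (B + 9)/(B + B) = (9 + B)/((2*B)) = (9 + B)*(1/(2*B)) = (9 + B)/(2*B))
x/p(7 - 7*(-12)) = 44100/(((9 + (7 - 7*(-12)))/(2*(7 - 7*(-12))))) = 44100/(((9 + (7 + 84))/(2*(7 + 84)))) = 44100/(((½)*(9 + 91)/91)) = 44100/(((½)*(1/91)*100)) = 44100/(50/91) = 44100*(91/50) = 80262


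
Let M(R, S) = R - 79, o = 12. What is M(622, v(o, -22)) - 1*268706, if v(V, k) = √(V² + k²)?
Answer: -268163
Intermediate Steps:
M(R, S) = -79 + R
M(622, v(o, -22)) - 1*268706 = (-79 + 622) - 1*268706 = 543 - 268706 = -268163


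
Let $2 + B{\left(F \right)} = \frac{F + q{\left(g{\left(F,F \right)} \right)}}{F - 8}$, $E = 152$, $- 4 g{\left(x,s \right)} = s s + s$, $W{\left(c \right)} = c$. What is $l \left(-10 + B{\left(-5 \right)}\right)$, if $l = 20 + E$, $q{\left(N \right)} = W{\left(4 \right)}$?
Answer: $- \frac{26660}{13} \approx -2050.8$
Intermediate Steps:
$g{\left(x,s \right)} = - \frac{s}{4} - \frac{s^{2}}{4}$ ($g{\left(x,s \right)} = - \frac{s s + s}{4} = - \frac{s^{2} + s}{4} = - \frac{s + s^{2}}{4} = - \frac{s}{4} - \frac{s^{2}}{4}$)
$q{\left(N \right)} = 4$
$B{\left(F \right)} = -2 + \frac{4 + F}{-8 + F}$ ($B{\left(F \right)} = -2 + \frac{F + 4}{F - 8} = -2 + \frac{4 + F}{-8 + F}$)
$l = 172$ ($l = 20 + 152 = 172$)
$l \left(-10 + B{\left(-5 \right)}\right) = 172 \left(-10 + \frac{20 - -5}{-8 - 5}\right) = 172 \left(-10 + \frac{20 + 5}{-13}\right) = 172 \left(-10 - \frac{25}{13}\right) = 172 \left(- \frac{155}{13}\right) = - \frac{26660}{13}$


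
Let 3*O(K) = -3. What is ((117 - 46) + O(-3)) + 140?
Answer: 210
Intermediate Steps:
O(K) = -1 (O(K) = (⅓)*(-3) = -1)
((117 - 46) + O(-3)) + 140 = ((117 - 46) - 1) + 140 = (71 - 1) + 140 = 70 + 140 = 210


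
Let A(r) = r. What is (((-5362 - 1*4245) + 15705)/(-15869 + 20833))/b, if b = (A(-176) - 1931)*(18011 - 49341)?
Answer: 3049/163842553420 ≈ 1.8609e-8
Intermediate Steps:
b = 66012310 (b = (-176 - 1931)*(18011 - 49341) = -2107*(-31330) = 66012310)
(((-5362 - 1*4245) + 15705)/(-15869 + 20833))/b = (((-5362 - 1*4245) + 15705)/(-15869 + 20833))/66012310 = (((-5362 - 4245) + 15705)/4964)*(1/66012310) = ((-9607 + 15705)*(1/4964))*(1/66012310) = (6098*(1/4964))*(1/66012310) = (3049/2482)*(1/66012310) = 3049/163842553420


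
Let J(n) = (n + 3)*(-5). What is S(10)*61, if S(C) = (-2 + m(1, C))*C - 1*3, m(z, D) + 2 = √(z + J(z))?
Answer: -2623 + 610*I*√19 ≈ -2623.0 + 2658.9*I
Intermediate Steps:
J(n) = -15 - 5*n (J(n) = (3 + n)*(-5) = -15 - 5*n)
m(z, D) = -2 + √(-15 - 4*z) (m(z, D) = -2 + √(z + (-15 - 5*z)) = -2 + √(-15 - 4*z))
S(C) = -3 + C*(-4 + I*√19) (S(C) = (-2 + (-2 + √(-15 - 4*1)))*C - 1*3 = (-2 + (-2 + √(-15 - 4)))*C - 3 = (-2 + (-2 + √(-19)))*C - 3 = (-2 + (-2 + I*√19))*C - 3 = (-4 + I*√19)*C - 3 = C*(-4 + I*√19) - 3 = -3 + C*(-4 + I*√19))
S(10)*61 = (-3 - 4*10 + I*10*√19)*61 = (-3 - 40 + 10*I*√19)*61 = (-43 + 10*I*√19)*61 = -2623 + 610*I*√19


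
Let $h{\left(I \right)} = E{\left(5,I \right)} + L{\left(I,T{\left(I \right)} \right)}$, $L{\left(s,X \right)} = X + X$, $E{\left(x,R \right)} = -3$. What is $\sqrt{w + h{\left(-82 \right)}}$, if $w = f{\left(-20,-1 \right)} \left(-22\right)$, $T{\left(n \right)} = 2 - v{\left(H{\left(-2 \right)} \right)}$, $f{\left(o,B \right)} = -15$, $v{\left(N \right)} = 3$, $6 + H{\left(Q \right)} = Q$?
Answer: $5 \sqrt{13} \approx 18.028$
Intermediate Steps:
$H{\left(Q \right)} = -6 + Q$
$T{\left(n \right)} = -1$ ($T{\left(n \right)} = 2 - 3 = -1$)
$L{\left(s,X \right)} = 2 X$
$h{\left(I \right)} = -5$ ($h{\left(I \right)} = -3 + 2 \left(-1\right) = -3 - 2 = -5$)
$w = 330$ ($w = \left(-15\right) \left(-22\right) = 330$)
$\sqrt{w + h{\left(-82 \right)}} = \sqrt{330 - 5} = \sqrt{325} = 5 \sqrt{13}$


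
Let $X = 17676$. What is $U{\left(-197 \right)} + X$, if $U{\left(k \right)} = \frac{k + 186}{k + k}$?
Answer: $\frac{6964355}{394} \approx 17676.0$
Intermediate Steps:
$U{\left(k \right)} = \frac{186 + k}{2 k}$
$U{\left(-197 \right)} + X = \frac{186 - 197}{2 \left(-197\right)} + 17676 = \frac{1}{2} \left(- \frac{1}{197}\right) \left(-11\right) + 17676 = \frac{11}{394} + 17676 = \frac{6964355}{394}$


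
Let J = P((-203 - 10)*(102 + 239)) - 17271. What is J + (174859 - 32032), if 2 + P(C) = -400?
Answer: 125154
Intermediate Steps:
P(C) = -402 (P(C) = -2 - 400 = -402)
J = -17673 (J = -402 - 17271 = -17673)
J + (174859 - 32032) = -17673 + (174859 - 32032) = -17673 + 142827 = 125154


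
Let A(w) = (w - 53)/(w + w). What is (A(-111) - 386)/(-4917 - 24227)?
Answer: 10691/808746 ≈ 0.013219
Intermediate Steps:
A(w) = (-53 + w)/(2*w) (A(w) = (-53 + w)/((2*w)) = (-53 + w)*(1/(2*w)) = (-53 + w)/(2*w))
(A(-111) - 386)/(-4917 - 24227) = ((1/2)*(-53 - 111)/(-111) - 386)/(-4917 - 24227) = ((1/2)*(-1/111)*(-164) - 386)/(-29144) = (82/111 - 386)*(-1/29144) = -42764/111*(-1/29144) = 10691/808746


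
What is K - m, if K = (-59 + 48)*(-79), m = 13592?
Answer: -12723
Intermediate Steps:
K = 869 (K = -11*(-79) = 869)
K - m = 869 - 1*13592 = 869 - 13592 = -12723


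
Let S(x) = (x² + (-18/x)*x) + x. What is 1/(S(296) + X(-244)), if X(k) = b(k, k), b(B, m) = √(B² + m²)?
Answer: 43947/3862618082 - 61*√2/1931309041 ≈ 1.1333e-5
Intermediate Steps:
S(x) = -18 + x + x² (S(x) = (x² - 18) + x = (-18 + x²) + x = -18 + x + x²)
X(k) = √2*√(k²) (X(k) = √(k² + k²) = √(2*k²) = √2*√(k²))
1/(S(296) + X(-244)) = 1/((-18 + 296 + 296²) + √2*√((-244)²)) = 1/((-18 + 296 + 87616) + √2*√59536) = 1/(87894 + √2*244) = 1/(87894 + 244*√2)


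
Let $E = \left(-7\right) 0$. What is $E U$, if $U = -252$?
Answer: $0$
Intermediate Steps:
$E = 0$
$E U = 0 \left(-252\right) = 0$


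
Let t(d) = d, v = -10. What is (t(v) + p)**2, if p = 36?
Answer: 676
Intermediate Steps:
(t(v) + p)**2 = (-10 + 36)**2 = 26**2 = 676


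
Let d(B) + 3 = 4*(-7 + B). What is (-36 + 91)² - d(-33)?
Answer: 3188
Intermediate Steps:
d(B) = -31 + 4*B (d(B) = -3 + 4*(-7 + B) = -3 + (-28 + 4*B) = -31 + 4*B)
(-36 + 91)² - d(-33) = (-36 + 91)² - (-31 + 4*(-33)) = 55² - (-31 - 132) = 3025 - 1*(-163) = 3025 + 163 = 3188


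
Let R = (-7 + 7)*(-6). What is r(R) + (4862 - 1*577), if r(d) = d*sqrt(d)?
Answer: 4285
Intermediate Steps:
R = 0 (R = 0*(-6) = 0)
r(d) = d**(3/2)
r(R) + (4862 - 1*577) = 0**(3/2) + (4862 - 1*577) = 0 + (4862 - 577) = 0 + 4285 = 4285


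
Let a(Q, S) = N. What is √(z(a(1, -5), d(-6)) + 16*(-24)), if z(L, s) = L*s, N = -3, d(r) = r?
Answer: I*√366 ≈ 19.131*I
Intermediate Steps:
a(Q, S) = -3
√(z(a(1, -5), d(-6)) + 16*(-24)) = √(-3*(-6) + 16*(-24)) = √(18 - 384) = √(-366) = I*√366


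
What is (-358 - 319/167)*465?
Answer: -27948825/167 ≈ -1.6736e+5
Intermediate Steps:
(-358 - 319/167)*465 = -60105/167*465 = -27948825/167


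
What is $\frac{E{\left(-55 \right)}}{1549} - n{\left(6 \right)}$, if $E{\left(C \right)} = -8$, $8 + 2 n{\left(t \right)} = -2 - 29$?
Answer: $\frac{60395}{3098} \approx 19.495$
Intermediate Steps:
$n{\left(t \right)} = - \frac{39}{2}$ ($n{\left(t \right)} = -4 + \frac{-2 - 29}{2} = -4 + \frac{1}{2} \left(-31\right) = -4 - \frac{31}{2} = - \frac{39}{2}$)
$\frac{E{\left(-55 \right)}}{1549} - n{\left(6 \right)} = - \frac{8}{1549} - - \frac{39}{2} = \left(-8\right) \frac{1}{1549} + \frac{39}{2} = - \frac{8}{1549} + \frac{39}{2} = \frac{60395}{3098}$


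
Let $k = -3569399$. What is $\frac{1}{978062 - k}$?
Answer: $\frac{1}{4547461} \approx 2.199 \cdot 10^{-7}$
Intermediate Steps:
$\frac{1}{978062 - k} = \frac{1}{978062 - -3569399} = \frac{1}{978062 + 3569399} = \frac{1}{4547461}$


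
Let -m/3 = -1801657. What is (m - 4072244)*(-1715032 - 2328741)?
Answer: -5389245458971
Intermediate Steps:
m = 5404971 (m = -3*(-1801657) = 5404971)
(m - 4072244)*(-1715032 - 2328741) = (5404971 - 4072244)*(-1715032 - 2328741) = 1332727*(-4043773) = -5389245458971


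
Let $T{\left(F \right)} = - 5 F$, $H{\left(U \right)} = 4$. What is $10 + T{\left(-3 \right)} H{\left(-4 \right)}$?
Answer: $70$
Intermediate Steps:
$10 + T{\left(-3 \right)} H{\left(-4 \right)} = 10 + \left(-5\right) \left(-3\right) 4 = 10 + 15 \cdot 4 = 10 + 60 = 70$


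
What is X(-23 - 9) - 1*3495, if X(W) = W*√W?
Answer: -3495 - 128*I*√2 ≈ -3495.0 - 181.02*I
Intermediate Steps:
X(W) = W^(3/2)
X(-23 - 9) - 1*3495 = (-23 - 9)^(3/2) - 1*3495 = (-32)^(3/2) - 3495 = -128*I*√2 - 3495 = -3495 - 128*I*√2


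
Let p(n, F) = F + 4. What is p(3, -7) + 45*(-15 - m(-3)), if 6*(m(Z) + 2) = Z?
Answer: -1131/2 ≈ -565.50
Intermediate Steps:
m(Z) = -2 + Z/6
p(n, F) = 4 + F
p(3, -7) + 45*(-15 - m(-3)) = (4 - 7) + 45*(-15 - (-2 + (1/6)*(-3))) = -3 + 45*(-15 - (-2 - 1/2)) = -3 + 45*(-15 - 1*(-5/2)) = -3 + 45*(-15 + 5/2) = -3 + 45*(-25/2) = -3 - 1125/2 = -1131/2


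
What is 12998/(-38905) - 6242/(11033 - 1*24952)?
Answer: 1997608/17468345 ≈ 0.11436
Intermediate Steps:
12998/(-38905) - 6242/(11033 - 1*24952) = 12998*(-1/38905) - 6242/(11033 - 24952) = -12998/38905 - 6242/(-13919) = -12998/38905 - 6242*(-1/13919) = -12998/38905 + 6242/13919 = 1997608/17468345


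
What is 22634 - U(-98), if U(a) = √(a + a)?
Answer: 22634 - 14*I ≈ 22634.0 - 14.0*I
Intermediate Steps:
U(a) = √2*√a (U(a) = √(2*a) = √2*√a)
22634 - U(-98) = 22634 - √2*√(-98) = 22634 - √2*7*I*√2 = 22634 - 14*I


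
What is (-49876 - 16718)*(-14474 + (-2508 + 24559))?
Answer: -504582738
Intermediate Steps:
(-49876 - 16718)*(-14474 + (-2508 + 24559)) = -66594*(-14474 + 22051) = -66594*7577 = -504582738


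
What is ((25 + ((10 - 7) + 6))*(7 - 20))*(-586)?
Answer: 259012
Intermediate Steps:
((25 + ((10 - 7) + 6))*(7 - 20))*(-586) = ((25 + (3 + 6))*(-13))*(-586) = ((25 + 9)*(-13))*(-586) = (34*(-13))*(-586) = -442*(-586) = 259012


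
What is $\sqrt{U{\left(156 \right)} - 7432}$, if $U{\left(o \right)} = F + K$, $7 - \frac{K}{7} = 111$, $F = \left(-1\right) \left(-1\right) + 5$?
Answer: $3 i \sqrt{906} \approx 90.3 i$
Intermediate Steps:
$F = 6$ ($F = 1 + 5 = 6$)
$K = -728$ ($K = 49 - 777 = -728$)
$U{\left(o \right)} = -722$ ($U{\left(o \right)} = 6 - 728 = -722$)
$\sqrt{U{\left(156 \right)} - 7432} = \sqrt{-722 - 7432} = \sqrt{-8154} = 3 i \sqrt{906}$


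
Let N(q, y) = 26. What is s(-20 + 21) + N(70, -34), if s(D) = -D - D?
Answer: 24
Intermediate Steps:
s(D) = -2*D
s(-20 + 21) + N(70, -34) = -2*(-20 + 21) + 26 = -2*1 + 26 = -2 + 26 = 24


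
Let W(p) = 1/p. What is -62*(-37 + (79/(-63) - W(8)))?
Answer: 599633/252 ≈ 2379.5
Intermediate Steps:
-62*(-37 + (79/(-63) - W(8))) = -62*(-37 + (79/(-63) - 1/8)) = -62*(-37 + (79*(-1/63) - 1*1/8)) = -62*(-37 + (-79/63 - 1/8)) = -62*(-37 - 695/504) = -62*(-19343/504) = 599633/252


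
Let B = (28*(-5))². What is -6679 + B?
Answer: 12921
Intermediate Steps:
B = 19600 (B = (-140)² = 19600)
-6679 + B = -6679 + 19600 = 12921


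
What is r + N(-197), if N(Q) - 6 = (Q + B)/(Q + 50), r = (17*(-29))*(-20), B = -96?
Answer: 1450595/147 ≈ 9868.0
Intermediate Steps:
r = 9860 (r = -493*(-20) = 9860)
N(Q) = 6 + (-96 + Q)/(50 + Q) (N(Q) = 6 + (Q - 96)/(Q + 50) = 6 + (-96 + Q)/(50 + Q))
r + N(-197) = 9860 + (204 + 7*(-197))/(50 - 197) = 9860 + (204 - 1379)/(-147) = 9860 - 1/147*(-1175) = 9860 + 1175/147 = 1450595/147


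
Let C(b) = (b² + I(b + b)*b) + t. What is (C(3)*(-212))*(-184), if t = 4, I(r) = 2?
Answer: 741152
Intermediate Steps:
C(b) = 4 + b² + 2*b (C(b) = (b² + 2*b) + 4 = 4 + b² + 2*b)
(C(3)*(-212))*(-184) = ((4 + 3² + 2*3)*(-212))*(-184) = ((4 + 9 + 6)*(-212))*(-184) = (19*(-212))*(-184) = -4028*(-184) = 741152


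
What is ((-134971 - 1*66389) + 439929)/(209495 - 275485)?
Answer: -238569/65990 ≈ -3.6152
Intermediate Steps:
((-134971 - 1*66389) + 439929)/(209495 - 275485) = ((-134971 - 66389) + 439929)/(-65990) = (-201360 + 439929)*(-1/65990) = 238569*(-1/65990) = -238569/65990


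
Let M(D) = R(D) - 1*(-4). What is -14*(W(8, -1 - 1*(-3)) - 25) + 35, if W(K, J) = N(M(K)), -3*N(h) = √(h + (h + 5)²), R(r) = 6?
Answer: 385 + 14*√235/3 ≈ 456.54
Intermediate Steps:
M(D) = 10 (M(D) = 6 - 1*(-4) = 6 + 4 = 10)
N(h) = -√(h + (5 + h)²)/3 (N(h) = -√(h + (h + 5)²)/3 = -√(h + (5 + h)²)/3)
W(K, J) = -√235/3 (W(K, J) = -√(10 + (5 + 10)²)/3 = -√(10 + 15²)/3 = -√(10 + 225)/3 = -√235/3)
-14*(W(8, -1 - 1*(-3)) - 25) + 35 = -14*(-√235/3 - 25) + 35 = -14*(-25 - √235/3) + 35 = (350 + 14*√235/3) + 35 = 385 + 14*√235/3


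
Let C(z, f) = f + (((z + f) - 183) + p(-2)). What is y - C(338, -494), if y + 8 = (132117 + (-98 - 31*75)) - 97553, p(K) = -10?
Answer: 32976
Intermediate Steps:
C(z, f) = -193 + z + 2*f (C(z, f) = f + (((z + f) - 183) - 10) = f + (((f + z) - 183) - 10) = f + ((-183 + f + z) - 10) = f + (-193 + f + z) = -193 + z + 2*f)
y = 32133 (y = -8 + ((132117 + (-98 - 31*75)) - 97553) = -8 + ((132117 + (-98 - 2325)) - 97553) = -8 + ((132117 - 2423) - 97553) = -8 + (129694 - 97553) = -8 + 32141 = 32133)
y - C(338, -494) = 32133 - (-193 + 338 + 2*(-494)) = 32133 - (-193 + 338 - 988) = 32133 - 1*(-843) = 32133 + 843 = 32976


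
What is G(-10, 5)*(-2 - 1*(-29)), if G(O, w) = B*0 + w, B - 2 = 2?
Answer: 135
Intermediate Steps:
B = 4 (B = 2 + 2 = 4)
G(O, w) = w (G(O, w) = 4*0 + w = 0 + w = w)
G(-10, 5)*(-2 - 1*(-29)) = 5*(-2 - 1*(-29)) = 5*(-2 + 29) = 5*27 = 135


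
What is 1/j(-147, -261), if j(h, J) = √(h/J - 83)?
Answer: -I*√155991/3586 ≈ -0.11014*I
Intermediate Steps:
j(h, J) = √(-83 + h/J)
1/j(-147, -261) = 1/(√(-83 - 147/(-261))) = 1/(√(-83 - 147*(-1/261))) = 1/(√(-83 + 49/87)) = 1/(√(-7172/87)) = 1/(2*I*√155991/87) = -I*√155991/3586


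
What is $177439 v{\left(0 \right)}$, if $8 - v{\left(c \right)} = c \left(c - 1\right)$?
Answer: $1419512$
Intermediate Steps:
$v{\left(c \right)} = 8 - c \left(-1 + c\right)$ ($v{\left(c \right)} = 8 - c \left(c - 1\right) = 8 - c \left(-1 + c\right)$)
$177439 v{\left(0 \right)} = 177439 \left(8 + 0 - 0^{2}\right) = 177439 \left(8 + 0 - 0\right) = 177439 \left(8 + 0 + 0\right) = 177439 \cdot 8 = 1419512$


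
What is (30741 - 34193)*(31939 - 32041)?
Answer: 352104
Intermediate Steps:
(30741 - 34193)*(31939 - 32041) = -3452*(-102) = 352104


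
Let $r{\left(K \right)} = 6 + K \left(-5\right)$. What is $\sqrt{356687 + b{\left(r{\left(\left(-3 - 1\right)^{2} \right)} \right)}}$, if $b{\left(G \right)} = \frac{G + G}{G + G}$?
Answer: $12 \sqrt{2477} \approx 597.23$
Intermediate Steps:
$r{\left(K \right)} = 6 - 5 K$
$b{\left(G \right)} = 1$ ($b{\left(G \right)} = \frac{2 G}{2 G} = 2 G \frac{1}{2 G} = 1$)
$\sqrt{356687 + b{\left(r{\left(\left(-3 - 1\right)^{2} \right)} \right)}} = \sqrt{356687 + 1} = \sqrt{356688} = 12 \sqrt{2477}$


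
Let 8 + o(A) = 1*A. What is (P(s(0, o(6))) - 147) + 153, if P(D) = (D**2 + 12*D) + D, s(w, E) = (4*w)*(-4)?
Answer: 6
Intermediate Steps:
o(A) = -8 + A (o(A) = -8 + 1*A = -8 + A)
s(w, E) = -16*w
P(D) = D**2 + 13*D
(P(s(0, o(6))) - 147) + 153 = ((-16*0)*(13 - 16*0) - 147) + 153 = (0*(13 + 0) - 147) + 153 = (0*13 - 147) + 153 = (0 - 147) + 153 = -147 + 153 = 6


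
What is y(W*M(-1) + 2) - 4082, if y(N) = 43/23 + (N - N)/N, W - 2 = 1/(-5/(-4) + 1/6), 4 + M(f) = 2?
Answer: -93843/23 ≈ -4080.1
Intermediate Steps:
M(f) = -2 (M(f) = -4 + 2 = -2)
W = 46/17 (W = 2 + 1/(-5/(-4) + 1/6) = 2 + 1/(-5*(-¼) + 1*(⅙)) = 2 + 1/(5/4 + ⅙) = 2 + 1/(17/12) = 2 + 12/17 = 46/17 ≈ 2.7059)
y(N) = 43/23 (y(N) = 43*(1/23) + 0/N = 43/23 + 0 = 43/23)
y(W*M(-1) + 2) - 4082 = 43/23 - 4082 = -93843/23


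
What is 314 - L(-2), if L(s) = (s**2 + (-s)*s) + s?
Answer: 316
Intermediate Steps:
L(s) = s (L(s) = (s**2 - s**2) + s = 0 + s = s)
314 - L(-2) = 314 - 1*(-2) = 314 + 2 = 316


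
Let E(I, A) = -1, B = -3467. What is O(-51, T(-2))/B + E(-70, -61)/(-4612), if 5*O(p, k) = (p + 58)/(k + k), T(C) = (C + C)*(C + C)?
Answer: 130609/639592160 ≈ 0.00020421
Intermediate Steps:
T(C) = 4*C² (T(C) = (2*C)*(2*C) = 4*C²)
O(p, k) = (58 + p)/(10*k) (O(p, k) = ((p + 58)/(k + k))/5 = ((58 + p)/((2*k)))/5 = ((58 + p)*(1/(2*k)))/5 = ((58 + p)/(2*k))/5 = (58 + p)/(10*k))
O(-51, T(-2))/B + E(-70, -61)/(-4612) = ((58 - 51)/(10*((4*(-2)²))))/(-3467) - 1/(-4612) = ((⅒)*7/(4*4))*(-1/3467) - 1*(-1/4612) = ((⅒)*7/16)*(-1/3467) + 1/4612 = ((⅒)*(1/16)*7)*(-1/3467) + 1/4612 = (7/160)*(-1/3467) + 1/4612 = -7/554720 + 1/4612 = 130609/639592160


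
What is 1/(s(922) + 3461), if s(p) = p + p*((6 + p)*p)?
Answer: 1/788882335 ≈ 1.2676e-9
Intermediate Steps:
s(p) = p + p²*(6 + p) (s(p) = p + p*(p*(6 + p)) = p + p²*(6 + p))
1/(s(922) + 3461) = 1/(922*(1 + 922² + 6*922) + 3461) = 1/(922*(1 + 850084 + 5532) + 3461) = 1/(922*855617 + 3461) = 1/(788878874 + 3461) = 1/788882335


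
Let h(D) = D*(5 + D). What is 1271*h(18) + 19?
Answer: 526213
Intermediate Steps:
1271*h(18) + 19 = 1271*(18*(5 + 18)) + 19 = 1271*(18*23) + 19 = 1271*414 + 19 = 526194 + 19 = 526213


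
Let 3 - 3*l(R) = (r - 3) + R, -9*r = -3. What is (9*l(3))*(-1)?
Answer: -8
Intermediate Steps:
r = ⅓ (r = -⅑*(-3) = ⅓ ≈ 0.33333)
l(R) = 17/9 - R/3 (l(R) = 1 - ((⅓ - 3) + R)/3 = 1 - (-8/3 + R)/3 = 1 + (8/9 - R/3) = 17/9 - R/3)
(9*l(3))*(-1) = (9*(17/9 - ⅓*3))*(-1) = (9*(17/9 - 1))*(-1) = (9*(8/9))*(-1) = 8*(-1) = -8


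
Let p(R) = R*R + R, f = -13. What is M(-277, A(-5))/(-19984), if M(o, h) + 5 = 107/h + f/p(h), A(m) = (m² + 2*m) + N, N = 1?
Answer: -223/2717824 ≈ -8.2051e-5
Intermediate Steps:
A(m) = 1 + m² + 2*m (A(m) = (m² + 2*m) + 1 = 1 + m² + 2*m)
p(R) = R + R² (p(R) = R² + R = R + R²)
M(o, h) = -5 + 107/h - 13/(h*(1 + h)) (M(o, h) = -5 + (107/h - 13*1/(h*(1 + h))) = -5 + (107/h - 13/(h*(1 + h))) = -5 + 107/h - 13/(h*(1 + h)))
M(-277, A(-5))/(-19984) = ((94 - 5*(1 + (-5)² + 2*(-5))² + 102*(1 + (-5)² + 2*(-5)))/((1 + (-5)² + 2*(-5))*(1 + (1 + (-5)² + 2*(-5)))))/(-19984) = ((94 - 5*(1 + 25 - 10)² + 102*(1 + 25 - 10))/((1 + 25 - 10)*(1 + (1 + 25 - 10))))*(-1/19984) = ((94 - 5*16² + 102*16)/(16*(1 + 16)))*(-1/19984) = ((1/16)*(94 - 5*256 + 1632)/17)*(-1/19984) = ((1/16)*(1/17)*(94 - 1280 + 1632))*(-1/19984) = ((1/16)*(1/17)*446)*(-1/19984) = (223/136)*(-1/19984) = -223/2717824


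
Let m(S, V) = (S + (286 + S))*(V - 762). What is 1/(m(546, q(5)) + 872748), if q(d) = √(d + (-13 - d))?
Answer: -44322/7863930109 - 689*I*√13/15727860218 ≈ -5.6361e-6 - 1.5795e-7*I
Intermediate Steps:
q(d) = I*√13 (q(d) = √(-13) = I*√13)
m(S, V) = (-762 + V)*(286 + 2*S) (m(S, V) = (286 + 2*S)*(-762 + V) = (-762 + V)*(286 + 2*S))
1/(m(546, q(5)) + 872748) = 1/((-217932 - 1524*546 + 286*(I*√13) + 2*546*(I*√13)) + 872748) = 1/((-217932 - 832104 + 286*I*√13 + 1092*I*√13) + 872748) = 1/((-1050036 + 1378*I*√13) + 872748) = 1/(-177288 + 1378*I*√13)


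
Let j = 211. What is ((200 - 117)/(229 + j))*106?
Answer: 4399/220 ≈ 19.995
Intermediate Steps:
((200 - 117)/(229 + j))*106 = ((200 - 117)/(229 + 211))*106 = (83/440)*106 = 4399/220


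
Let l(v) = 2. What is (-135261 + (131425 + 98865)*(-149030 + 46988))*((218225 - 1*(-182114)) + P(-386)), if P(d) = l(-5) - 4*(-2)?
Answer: -9407956262616909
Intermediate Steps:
P(d) = 10 (P(d) = 2 - 4*(-2) = 2 + 8 = 10)
(-135261 + (131425 + 98865)*(-149030 + 46988))*((218225 - 1*(-182114)) + P(-386)) = (-135261 + (131425 + 98865)*(-149030 + 46988))*((218225 - 1*(-182114)) + 10) = (-135261 + 230290*(-102042))*((218225 + 182114) + 10) = (-135261 - 23499252180)*(400339 + 10) = -23499387441*400349 = -9407956262616909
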